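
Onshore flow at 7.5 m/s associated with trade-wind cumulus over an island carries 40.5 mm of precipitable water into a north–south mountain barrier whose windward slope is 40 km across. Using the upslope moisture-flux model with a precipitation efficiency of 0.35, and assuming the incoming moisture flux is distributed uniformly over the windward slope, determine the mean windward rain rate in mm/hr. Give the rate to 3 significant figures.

R ≈ 9.57 mm/hr

Incoming column moisture flux per unit ridge length: F = V × PW = 7.5 × 40.5 = 303.75 mm·m/s.
Spread over the 40 km slope with efficiency ε = 0.35: R = ε·F/W = 0.35 × 303.75 / 40000 m = 2.658e-03 mm/s.
R = 2.658e-03 × 3600 = 9.57 mm/hr.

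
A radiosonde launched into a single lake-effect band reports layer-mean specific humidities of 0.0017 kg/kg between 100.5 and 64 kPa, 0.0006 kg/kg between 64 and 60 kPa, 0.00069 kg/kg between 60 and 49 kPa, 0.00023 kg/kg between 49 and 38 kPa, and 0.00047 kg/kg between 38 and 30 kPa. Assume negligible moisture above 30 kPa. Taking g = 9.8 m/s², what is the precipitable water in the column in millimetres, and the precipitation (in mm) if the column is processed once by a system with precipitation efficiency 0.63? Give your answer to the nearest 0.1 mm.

Precipitable water is the column-integrated vapour mass per unit area: PW = (1/g) Σ q̄ Δp, with q in kg/kg and Δp in Pa (1 kg/m² of water = 1 mm).
Layer 100.5–64 kPa: Δp = 365 hPa = 36500 Pa, q̄ = 0.0017 kg/kg → 0.0017 × 36500 / 9.8 = 6.33 mm
Layer 64–60 kPa: Δp = 40 hPa = 4000 Pa, q̄ = 0.0006 kg/kg → 0.0006 × 4000 / 9.8 = 0.24 mm
Layer 60–49 kPa: Δp = 110 hPa = 11000 Pa, q̄ = 0.00069 kg/kg → 0.00069 × 11000 / 9.8 = 0.77 mm
Layer 49–38 kPa: Δp = 110 hPa = 11000 Pa, q̄ = 0.00023 kg/kg → 0.00023 × 11000 / 9.8 = 0.26 mm
Layer 38–30 kPa: Δp = 80 hPa = 8000 Pa, q̄ = 0.00047 kg/kg → 0.00047 × 8000 / 9.8 = 0.38 mm
PW = 6.33 + 0.24 + 0.77 + 0.26 + 0.38 = 7.98 ≈ 8.0 mm.
Precipitation = ε × PW = 0.63 × 8.0 = 5.0 mm.

PW ≈ 8.0 mm; precipitation ≈ 5.0 mm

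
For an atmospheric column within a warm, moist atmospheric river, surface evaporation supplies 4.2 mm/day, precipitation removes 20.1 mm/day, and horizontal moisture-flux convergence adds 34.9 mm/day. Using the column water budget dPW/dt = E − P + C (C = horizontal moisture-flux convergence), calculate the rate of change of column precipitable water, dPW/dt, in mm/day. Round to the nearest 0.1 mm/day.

dPW/dt ≈ 19.0 mm/day

dPW/dt = E − P + C = 4.2 − 20.1 + (34.9) = 19.0 mm/day.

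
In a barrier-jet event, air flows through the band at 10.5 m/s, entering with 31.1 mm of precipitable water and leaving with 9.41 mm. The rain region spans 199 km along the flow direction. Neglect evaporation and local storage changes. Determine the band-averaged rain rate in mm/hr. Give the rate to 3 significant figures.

Column moisture flux per unit crosswind length is F = V × PW.
Inflow: F_in = 10.5 × 31.1 = 326.55 mm·m/s
Outflow: F_out = 10.5 × 9.41 = 98.805 mm·m/s
Steady-state rate R = (F_in − F_out)/L = (326.55 − 98.805) / 199000 m = 1.144e-03 mm/s.
R = 1.144e-03 × 3600 = 4.12 mm/hr.

R ≈ 4.12 mm/hr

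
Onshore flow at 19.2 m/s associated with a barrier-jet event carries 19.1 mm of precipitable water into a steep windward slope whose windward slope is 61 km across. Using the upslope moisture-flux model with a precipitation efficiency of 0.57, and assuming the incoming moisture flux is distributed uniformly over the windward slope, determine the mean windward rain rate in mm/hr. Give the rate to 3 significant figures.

R ≈ 12.3 mm/hr

Incoming column moisture flux per unit ridge length: F = V × PW = 19.2 × 19.1 = 366.72 mm·m/s.
Spread over the 61 km slope with efficiency ε = 0.57: R = ε·F/W = 0.57 × 366.72 / 61000 m = 3.427e-03 mm/s.
R = 3.427e-03 × 3600 = 12.3 mm/hr.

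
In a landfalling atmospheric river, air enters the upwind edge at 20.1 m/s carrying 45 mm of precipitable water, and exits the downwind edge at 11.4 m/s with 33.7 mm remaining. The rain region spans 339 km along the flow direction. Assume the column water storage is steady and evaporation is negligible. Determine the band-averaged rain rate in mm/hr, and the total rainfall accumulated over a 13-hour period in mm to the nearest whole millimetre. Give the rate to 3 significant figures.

R ≈ 5.53 mm/hr; total ≈ 72 mm

Column moisture flux per unit crosswind length is F = V × PW.
Inflow: F_in = 20.1 × 45 = 904.5 mm·m/s
Outflow: F_out = 11.4 × 33.7 = 384.18 mm·m/s
Steady-state rate R = (F_in − F_out)/L = (904.5 − 384.18) / 339000 m = 1.535e-03 mm/s.
R = 1.535e-03 × 3600 = 5.53 mm/hr.
Over 13 h: total = 5.53 × 13 = 71.89 ≈ 72 mm.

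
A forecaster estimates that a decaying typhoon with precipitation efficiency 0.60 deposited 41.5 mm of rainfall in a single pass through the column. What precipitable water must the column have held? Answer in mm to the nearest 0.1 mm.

PW ≈ 69.2 mm

PW = rainfall / ε = 41.5 / 0.60 = 69.2 mm.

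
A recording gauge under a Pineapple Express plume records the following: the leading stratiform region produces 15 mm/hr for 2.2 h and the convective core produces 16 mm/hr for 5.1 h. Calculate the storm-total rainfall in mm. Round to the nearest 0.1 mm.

total ≈ 114.6 mm

Total = Σ Rᵢ Δtᵢ = 15 × 2.2 + 16 × 5.1
      = 33 + 81.6 = 114.6 mm.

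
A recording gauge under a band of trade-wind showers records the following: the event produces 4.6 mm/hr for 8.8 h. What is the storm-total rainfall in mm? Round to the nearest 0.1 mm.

Total = Σ Rᵢ Δtᵢ = 4.6 × 8.8
      = 40.48 = 40.5 mm.

total ≈ 40.5 mm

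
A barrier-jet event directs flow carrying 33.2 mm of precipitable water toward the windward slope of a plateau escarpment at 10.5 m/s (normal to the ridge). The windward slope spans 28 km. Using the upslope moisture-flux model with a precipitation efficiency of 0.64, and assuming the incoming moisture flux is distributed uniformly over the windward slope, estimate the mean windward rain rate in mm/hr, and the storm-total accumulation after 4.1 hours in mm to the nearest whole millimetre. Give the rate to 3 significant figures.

R ≈ 28.7 mm/hr; total ≈ 118 mm

Incoming column moisture flux per unit ridge length: F = V × PW = 10.5 × 33.2 = 348.6 mm·m/s.
Spread over the 28 km slope with efficiency ε = 0.64: R = ε·F/W = 0.64 × 348.6 / 28000 m = 7.968e-03 mm/s.
R = 7.968e-03 × 3600 = 28.7 mm/hr.
Over 4.1 h: total = 28.7 × 4.1 = 117.67 ≈ 118 mm.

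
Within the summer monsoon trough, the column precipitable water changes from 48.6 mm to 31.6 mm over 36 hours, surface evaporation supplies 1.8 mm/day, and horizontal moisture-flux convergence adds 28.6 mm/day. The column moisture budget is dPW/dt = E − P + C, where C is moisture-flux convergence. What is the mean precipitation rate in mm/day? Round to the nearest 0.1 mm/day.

P ≈ 41.7 mm/day

dPW/dt = (31.6 − 48.6) mm / (36/24 day) = -11.333 mm/day.
P = E + C − dPW/dt = 1.8 + (28.6) − (-11.333) = 41.7 mm/day.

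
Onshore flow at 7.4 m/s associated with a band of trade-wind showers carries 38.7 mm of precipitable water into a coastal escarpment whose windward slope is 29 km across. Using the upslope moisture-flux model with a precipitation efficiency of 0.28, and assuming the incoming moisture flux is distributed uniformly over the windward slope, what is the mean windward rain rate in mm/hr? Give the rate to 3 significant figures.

R ≈ 9.95 mm/hr

Incoming column moisture flux per unit ridge length: F = V × PW = 7.4 × 38.7 = 286.38 mm·m/s.
Spread over the 29 km slope with efficiency ε = 0.28: R = ε·F/W = 0.28 × 286.38 / 29000 m = 2.765e-03 mm/s.
R = 2.765e-03 × 3600 = 9.95 mm/hr.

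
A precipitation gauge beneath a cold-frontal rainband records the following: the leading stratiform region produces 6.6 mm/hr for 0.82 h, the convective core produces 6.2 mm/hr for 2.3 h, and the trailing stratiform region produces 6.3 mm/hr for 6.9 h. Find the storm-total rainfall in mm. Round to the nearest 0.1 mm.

total ≈ 63.1 mm

Total = Σ Rᵢ Δtᵢ = 6.6 × 0.82 + 6.2 × 2.3 + 6.3 × 6.9
      = 5.412 + 14.26 + 43.47 = 63.1 mm.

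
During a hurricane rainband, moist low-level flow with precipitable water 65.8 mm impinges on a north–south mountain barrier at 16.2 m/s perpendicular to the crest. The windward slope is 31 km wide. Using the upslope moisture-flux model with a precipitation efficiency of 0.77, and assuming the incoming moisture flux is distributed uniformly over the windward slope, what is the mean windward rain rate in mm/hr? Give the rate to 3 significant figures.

R ≈ 95.3 mm/hr

Incoming column moisture flux per unit ridge length: F = V × PW = 16.2 × 65.8 = 1065.96 mm·m/s.
Spread over the 31 km slope with efficiency ε = 0.77: R = ε·F/W = 0.77 × 1065.96 / 31000 m = 2.648e-02 mm/s.
R = 2.648e-02 × 3600 = 95.3 mm/hr.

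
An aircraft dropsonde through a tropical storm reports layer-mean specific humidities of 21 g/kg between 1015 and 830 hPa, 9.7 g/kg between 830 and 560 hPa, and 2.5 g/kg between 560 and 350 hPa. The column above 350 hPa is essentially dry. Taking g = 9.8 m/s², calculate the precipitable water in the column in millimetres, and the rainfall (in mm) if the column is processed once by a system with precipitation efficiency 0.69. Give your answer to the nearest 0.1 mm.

Precipitable water is the column-integrated vapour mass per unit area: PW = (1/g) Σ q̄ Δp, with q in kg/kg and Δp in Pa (1 kg/m² of water = 1 mm).
Layer 1015–830 hPa: Δp = 185 hPa = 18500 Pa, q̄ = 0.021 kg/kg → 0.021 × 18500 / 9.8 = 39.64 mm
Layer 830–560 hPa: Δp = 270 hPa = 27000 Pa, q̄ = 0.0097 kg/kg → 0.0097 × 27000 / 9.8 = 26.72 mm
Layer 560–350 hPa: Δp = 210 hPa = 21000 Pa, q̄ = 0.0025 kg/kg → 0.0025 × 21000 / 9.8 = 5.36 mm
PW = 39.64 + 26.72 + 5.36 = 71.72 ≈ 71.7 mm.
Rainfall = ε × PW = 0.69 × 71.7 = 49.5 mm.

PW ≈ 71.7 mm; rainfall ≈ 49.5 mm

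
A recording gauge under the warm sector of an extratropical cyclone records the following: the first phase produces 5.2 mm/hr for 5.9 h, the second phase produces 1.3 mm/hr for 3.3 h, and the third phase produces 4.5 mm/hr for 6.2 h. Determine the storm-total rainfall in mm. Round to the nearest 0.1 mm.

Total = Σ Rᵢ Δtᵢ = 5.2 × 5.9 + 1.3 × 3.3 + 4.5 × 6.2
      = 30.68 + 4.29 + 27.9 = 62.9 mm.

total ≈ 62.9 mm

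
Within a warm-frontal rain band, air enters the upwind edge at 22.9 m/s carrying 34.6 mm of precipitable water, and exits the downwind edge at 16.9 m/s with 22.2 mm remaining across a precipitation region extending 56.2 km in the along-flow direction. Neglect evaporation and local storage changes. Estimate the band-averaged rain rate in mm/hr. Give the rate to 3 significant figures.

R ≈ 26.7 mm/hr

Column moisture flux per unit crosswind length is F = V × PW.
Inflow: F_in = 22.9 × 34.6 = 792.34 mm·m/s
Outflow: F_out = 16.9 × 22.2 = 375.18 mm·m/s
Steady-state rate R = (F_in − F_out)/L = (792.34 − 375.18) / 56200 m = 7.423e-03 mm/s.
R = 7.423e-03 × 3600 = 26.7 mm/hr.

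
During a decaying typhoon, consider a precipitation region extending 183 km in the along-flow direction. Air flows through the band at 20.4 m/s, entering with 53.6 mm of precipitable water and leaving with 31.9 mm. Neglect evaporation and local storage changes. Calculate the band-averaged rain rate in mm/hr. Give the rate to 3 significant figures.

Column moisture flux per unit crosswind length is F = V × PW.
Inflow: F_in = 20.4 × 53.6 = 1093.44 mm·m/s
Outflow: F_out = 20.4 × 31.9 = 650.76 mm·m/s
Steady-state rate R = (F_in − F_out)/L = (1093.44 − 650.76) / 183000 m = 2.419e-03 mm/s.
R = 2.419e-03 × 3600 = 8.71 mm/hr.

R ≈ 8.71 mm/hr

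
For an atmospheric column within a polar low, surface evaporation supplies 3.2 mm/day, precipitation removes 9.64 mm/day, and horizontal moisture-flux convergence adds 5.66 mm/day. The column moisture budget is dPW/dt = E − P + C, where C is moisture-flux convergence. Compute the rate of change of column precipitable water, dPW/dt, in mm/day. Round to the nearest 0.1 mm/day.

dPW/dt = E − P + C = 3.2 − 9.64 + (5.66) = -0.8 mm/day.

dPW/dt ≈ -0.8 mm/day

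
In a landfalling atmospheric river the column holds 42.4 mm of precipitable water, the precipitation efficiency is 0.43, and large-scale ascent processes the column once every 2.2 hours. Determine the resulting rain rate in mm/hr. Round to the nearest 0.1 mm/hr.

Each overturning extracts ε × PW = 0.43 × 42.4 = 18.232 mm.
Rate = ε·PW / τ = 18.232 / 2.2 h = 8.3 mm/hr.

R ≈ 8.3 mm/hr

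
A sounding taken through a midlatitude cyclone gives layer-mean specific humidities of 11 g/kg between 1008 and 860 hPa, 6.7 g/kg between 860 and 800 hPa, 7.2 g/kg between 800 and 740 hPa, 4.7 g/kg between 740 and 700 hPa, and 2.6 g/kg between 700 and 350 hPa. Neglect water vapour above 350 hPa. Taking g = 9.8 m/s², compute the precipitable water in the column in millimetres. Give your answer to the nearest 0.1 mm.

Precipitable water is the column-integrated vapour mass per unit area: PW = (1/g) Σ q̄ Δp, with q in kg/kg and Δp in Pa (1 kg/m² of water = 1 mm).
Layer 1008–860 hPa: Δp = 148 hPa = 14800 Pa, q̄ = 0.011 kg/kg → 0.011 × 14800 / 9.8 = 16.61 mm
Layer 860–800 hPa: Δp = 60 hPa = 6000 Pa, q̄ = 0.0067 kg/kg → 0.0067 × 6000 / 9.8 = 4.10 mm
Layer 800–740 hPa: Δp = 60 hPa = 6000 Pa, q̄ = 0.0072 kg/kg → 0.0072 × 6000 / 9.8 = 4.41 mm
Layer 740–700 hPa: Δp = 40 hPa = 4000 Pa, q̄ = 0.0047 kg/kg → 0.0047 × 4000 / 9.8 = 1.92 mm
Layer 700–350 hPa: Δp = 350 hPa = 35000 Pa, q̄ = 0.0026 kg/kg → 0.0026 × 35000 / 9.8 = 9.29 mm
PW = 16.61 + 4.10 + 4.41 + 1.92 + 9.29 = 36.33 ≈ 36.3 mm.

PW ≈ 36.3 mm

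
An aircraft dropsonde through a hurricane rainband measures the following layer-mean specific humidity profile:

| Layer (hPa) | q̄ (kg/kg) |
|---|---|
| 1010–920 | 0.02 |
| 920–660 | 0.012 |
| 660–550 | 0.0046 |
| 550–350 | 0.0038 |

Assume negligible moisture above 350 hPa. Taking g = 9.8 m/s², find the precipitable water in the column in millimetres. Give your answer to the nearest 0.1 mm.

Precipitable water is the column-integrated vapour mass per unit area: PW = (1/g) Σ q̄ Δp, with q in kg/kg and Δp in Pa (1 kg/m² of water = 1 mm).
Layer 1010–920 hPa: Δp = 90 hPa = 9000 Pa, q̄ = 0.02 kg/kg → 0.02 × 9000 / 9.8 = 18.37 mm
Layer 920–660 hPa: Δp = 260 hPa = 26000 Pa, q̄ = 0.012 kg/kg → 0.012 × 26000 / 9.8 = 31.84 mm
Layer 660–550 hPa: Δp = 110 hPa = 11000 Pa, q̄ = 0.0046 kg/kg → 0.0046 × 11000 / 9.8 = 5.16 mm
Layer 550–350 hPa: Δp = 200 hPa = 20000 Pa, q̄ = 0.0038 kg/kg → 0.0038 × 20000 / 9.8 = 7.76 mm
PW = 18.37 + 31.84 + 5.16 + 7.76 = 63.13 ≈ 63.1 mm.

PW ≈ 63.1 mm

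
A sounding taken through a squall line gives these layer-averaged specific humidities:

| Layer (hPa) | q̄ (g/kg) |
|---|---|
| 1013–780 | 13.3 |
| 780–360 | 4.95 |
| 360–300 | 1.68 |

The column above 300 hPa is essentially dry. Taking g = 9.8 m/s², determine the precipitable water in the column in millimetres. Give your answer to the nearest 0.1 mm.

Precipitable water is the column-integrated vapour mass per unit area: PW = (1/g) Σ q̄ Δp, with q in kg/kg and Δp in Pa (1 kg/m² of water = 1 mm).
Layer 1013–780 hPa: Δp = 233 hPa = 23300 Pa, q̄ = 0.0133 kg/kg → 0.0133 × 23300 / 9.8 = 31.62 mm
Layer 780–360 hPa: Δp = 420 hPa = 42000 Pa, q̄ = 0.00495 kg/kg → 0.00495 × 42000 / 9.8 = 21.21 mm
Layer 360–300 hPa: Δp = 60 hPa = 6000 Pa, q̄ = 0.00168 kg/kg → 0.00168 × 6000 / 9.8 = 1.03 mm
PW = 31.62 + 21.21 + 1.03 = 53.86 ≈ 53.9 mm.

PW ≈ 53.9 mm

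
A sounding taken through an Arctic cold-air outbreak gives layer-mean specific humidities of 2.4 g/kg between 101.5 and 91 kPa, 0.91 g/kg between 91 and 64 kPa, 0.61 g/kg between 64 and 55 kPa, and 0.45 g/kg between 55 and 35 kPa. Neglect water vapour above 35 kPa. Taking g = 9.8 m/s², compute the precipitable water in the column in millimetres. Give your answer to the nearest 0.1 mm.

PW ≈ 6.6 mm

Precipitable water is the column-integrated vapour mass per unit area: PW = (1/g) Σ q̄ Δp, with q in kg/kg and Δp in Pa (1 kg/m² of water = 1 mm).
Layer 101.5–91 kPa: Δp = 105 hPa = 10500 Pa, q̄ = 0.0024 kg/kg → 0.0024 × 10500 / 9.8 = 2.57 mm
Layer 91–64 kPa: Δp = 270 hPa = 27000 Pa, q̄ = 0.00091 kg/kg → 0.00091 × 27000 / 9.8 = 2.51 mm
Layer 64–55 kPa: Δp = 90 hPa = 9000 Pa, q̄ = 0.00061 kg/kg → 0.00061 × 9000 / 9.8 = 0.56 mm
Layer 55–35 kPa: Δp = 200 hPa = 20000 Pa, q̄ = 0.00045 kg/kg → 0.00045 × 20000 / 9.8 = 0.92 mm
PW = 2.57 + 2.51 + 0.56 + 0.92 = 6.56 ≈ 6.6 mm.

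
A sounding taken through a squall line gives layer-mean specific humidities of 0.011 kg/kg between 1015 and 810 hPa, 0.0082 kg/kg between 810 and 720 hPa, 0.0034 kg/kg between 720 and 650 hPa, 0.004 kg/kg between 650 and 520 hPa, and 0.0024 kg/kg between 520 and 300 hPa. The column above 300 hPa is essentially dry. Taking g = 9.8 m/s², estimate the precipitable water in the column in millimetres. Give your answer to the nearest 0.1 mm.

PW ≈ 43.7 mm

Precipitable water is the column-integrated vapour mass per unit area: PW = (1/g) Σ q̄ Δp, with q in kg/kg and Δp in Pa (1 kg/m² of water = 1 mm).
Layer 1015–810 hPa: Δp = 205 hPa = 20500 Pa, q̄ = 0.011 kg/kg → 0.011 × 20500 / 9.8 = 23.01 mm
Layer 810–720 hPa: Δp = 90 hPa = 9000 Pa, q̄ = 0.0082 kg/kg → 0.0082 × 9000 / 9.8 = 7.53 mm
Layer 720–650 hPa: Δp = 70 hPa = 7000 Pa, q̄ = 0.0034 kg/kg → 0.0034 × 7000 / 9.8 = 2.43 mm
Layer 650–520 hPa: Δp = 130 hPa = 13000 Pa, q̄ = 0.004 kg/kg → 0.004 × 13000 / 9.8 = 5.31 mm
Layer 520–300 hPa: Δp = 220 hPa = 22000 Pa, q̄ = 0.0024 kg/kg → 0.0024 × 22000 / 9.8 = 5.39 mm
PW = 23.01 + 7.53 + 2.43 + 5.31 + 5.39 = 43.67 ≈ 43.7 mm.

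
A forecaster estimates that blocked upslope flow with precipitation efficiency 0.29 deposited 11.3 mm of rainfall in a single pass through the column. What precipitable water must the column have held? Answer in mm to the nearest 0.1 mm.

PW = rainfall / ε = 11.3 / 0.29 = 39.0 mm.

PW ≈ 39.0 mm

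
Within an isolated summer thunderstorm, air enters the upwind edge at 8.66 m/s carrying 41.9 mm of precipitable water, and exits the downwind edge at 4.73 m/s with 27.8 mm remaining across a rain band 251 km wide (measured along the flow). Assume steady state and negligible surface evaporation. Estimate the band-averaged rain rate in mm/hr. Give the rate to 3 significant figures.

Column moisture flux per unit crosswind length is F = V × PW.
Inflow: F_in = 8.66 × 41.9 = 362.854 mm·m/s
Outflow: F_out = 4.73 × 27.8 = 131.494 mm·m/s
Steady-state rate R = (F_in − F_out)/L = (362.854 − 131.494) / 251000 m = 9.218e-04 mm/s.
R = 9.218e-04 × 3600 = 3.32 mm/hr.

R ≈ 3.32 mm/hr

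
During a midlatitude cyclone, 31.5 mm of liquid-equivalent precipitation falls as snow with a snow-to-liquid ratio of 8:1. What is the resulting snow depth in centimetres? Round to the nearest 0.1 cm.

snow depth ≈ 25.2 cm

Snow depth = liquid × ratio = 31.5 mm × 8 = 252 mm = 25.2 cm.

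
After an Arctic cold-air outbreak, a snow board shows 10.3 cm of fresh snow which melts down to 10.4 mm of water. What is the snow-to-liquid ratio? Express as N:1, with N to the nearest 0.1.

Ratio = snow depth / SWE = 103 mm / 10.4 mm = 9.9, i.e. 9.9:1.

ratio ≈ 9.9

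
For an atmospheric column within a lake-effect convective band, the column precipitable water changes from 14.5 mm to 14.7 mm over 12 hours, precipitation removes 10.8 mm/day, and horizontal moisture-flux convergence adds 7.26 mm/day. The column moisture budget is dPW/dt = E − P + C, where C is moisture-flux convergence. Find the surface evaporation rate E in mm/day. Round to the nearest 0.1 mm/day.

dPW/dt = (14.7 − 14.5) mm / (12/24 day) = +0.400 mm/day.
E = dPW/dt + P − C = (+0.400) + 10.8 − (7.26) = 3.9 mm/day.

E ≈ 3.9 mm/day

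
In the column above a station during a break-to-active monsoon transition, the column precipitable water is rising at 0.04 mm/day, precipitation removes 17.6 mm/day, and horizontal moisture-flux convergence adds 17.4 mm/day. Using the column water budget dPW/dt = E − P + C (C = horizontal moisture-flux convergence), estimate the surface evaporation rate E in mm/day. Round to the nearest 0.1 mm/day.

dPW/dt = +0.04 mm/day.
E = dPW/dt + P − C = (+0.04) + 17.6 − (17.4) = 0.2 mm/day.

E ≈ 0.2 mm/day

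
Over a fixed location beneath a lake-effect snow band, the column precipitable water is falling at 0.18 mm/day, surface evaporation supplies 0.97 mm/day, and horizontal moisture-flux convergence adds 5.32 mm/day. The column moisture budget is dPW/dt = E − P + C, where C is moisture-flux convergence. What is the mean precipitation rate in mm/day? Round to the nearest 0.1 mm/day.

P ≈ 6.5 mm/day

dPW/dt = -0.18 mm/day.
P = E + C − dPW/dt = 0.97 + (5.32) − (-0.18) = 6.5 mm/day.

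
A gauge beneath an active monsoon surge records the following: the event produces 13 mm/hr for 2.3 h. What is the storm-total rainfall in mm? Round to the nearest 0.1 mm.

total ≈ 29.9 mm

Total = Σ Rᵢ Δtᵢ = 13 × 2.3
      = 29.9 = 29.9 mm.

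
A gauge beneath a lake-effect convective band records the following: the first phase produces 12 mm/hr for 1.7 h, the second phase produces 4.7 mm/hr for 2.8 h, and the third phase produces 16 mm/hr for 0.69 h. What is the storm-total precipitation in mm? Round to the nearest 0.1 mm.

Total = Σ Rᵢ Δtᵢ = 12 × 1.7 + 4.7 × 2.8 + 16 × 0.69
      = 20.4 + 13.16 + 11.04 = 44.6 mm.

total ≈ 44.6 mm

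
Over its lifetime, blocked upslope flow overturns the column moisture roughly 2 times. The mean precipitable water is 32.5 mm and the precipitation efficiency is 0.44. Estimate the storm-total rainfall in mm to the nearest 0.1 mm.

rainfall ≈ 28.6 mm

Each cycle deposits ε × PW = 0.44 × 32.5 = 14.3 mm.
Over 2 cycles: 2 × 14.3 = 28.6 mm.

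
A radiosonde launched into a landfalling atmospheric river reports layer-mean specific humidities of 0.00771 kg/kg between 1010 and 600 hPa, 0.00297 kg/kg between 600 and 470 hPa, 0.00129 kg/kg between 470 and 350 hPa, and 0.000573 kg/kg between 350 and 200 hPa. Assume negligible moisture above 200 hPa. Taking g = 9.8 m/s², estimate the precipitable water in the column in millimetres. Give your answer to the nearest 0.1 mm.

Precipitable water is the column-integrated vapour mass per unit area: PW = (1/g) Σ q̄ Δp, with q in kg/kg and Δp in Pa (1 kg/m² of water = 1 mm).
Layer 1010–600 hPa: Δp = 410 hPa = 41000 Pa, q̄ = 0.00771 kg/kg → 0.00771 × 41000 / 9.8 = 32.26 mm
Layer 600–470 hPa: Δp = 130 hPa = 13000 Pa, q̄ = 0.00297 kg/kg → 0.00297 × 13000 / 9.8 = 3.94 mm
Layer 470–350 hPa: Δp = 120 hPa = 12000 Pa, q̄ = 0.00129 kg/kg → 0.00129 × 12000 / 9.8 = 1.58 mm
Layer 350–200 hPa: Δp = 150 hPa = 15000 Pa, q̄ = 0.000573 kg/kg → 0.000573 × 15000 / 9.8 = 0.88 mm
PW = 32.26 + 3.94 + 1.58 + 0.88 = 38.66 ≈ 38.7 mm.

PW ≈ 38.7 mm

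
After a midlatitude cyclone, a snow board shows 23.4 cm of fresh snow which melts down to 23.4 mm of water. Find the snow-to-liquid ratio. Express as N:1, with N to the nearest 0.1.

Ratio = snow depth / SWE = 234 mm / 23.4 mm = 10.0, i.e. 10.0:1.

ratio ≈ 10.0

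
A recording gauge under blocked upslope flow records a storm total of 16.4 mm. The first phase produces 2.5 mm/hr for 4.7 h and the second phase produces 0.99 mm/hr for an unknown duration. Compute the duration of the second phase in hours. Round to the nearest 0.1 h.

Known phases: 2.5 × 4.7 = 11.75 mm.
Remaining depth = 16.4 − 11.75 = 4.65 mm.
Duration = 4.65 / 0.99 = 4.7 h.

duration ≈ 4.7 h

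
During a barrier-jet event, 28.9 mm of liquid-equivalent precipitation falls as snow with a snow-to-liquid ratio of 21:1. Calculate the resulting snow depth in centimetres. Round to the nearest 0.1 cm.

snow depth ≈ 60.7 cm

Snow depth = liquid × ratio = 28.9 mm × 21 = 606.9 mm = 60.7 cm.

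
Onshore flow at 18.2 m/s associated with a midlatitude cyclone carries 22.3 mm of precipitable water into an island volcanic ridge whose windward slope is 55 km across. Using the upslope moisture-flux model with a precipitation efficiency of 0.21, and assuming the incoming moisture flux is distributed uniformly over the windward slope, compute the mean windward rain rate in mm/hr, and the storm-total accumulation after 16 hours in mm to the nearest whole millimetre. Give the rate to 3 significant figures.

R ≈ 5.58 mm/hr; total ≈ 89 mm

Incoming column moisture flux per unit ridge length: F = V × PW = 18.2 × 22.3 = 405.86 mm·m/s.
Spread over the 55 km slope with efficiency ε = 0.21: R = ε·F/W = 0.21 × 405.86 / 55000 m = 1.550e-03 mm/s.
R = 1.550e-03 × 3600 = 5.58 mm/hr.
Over 16 h: total = 5.58 × 16 = 89.28 ≈ 89 mm.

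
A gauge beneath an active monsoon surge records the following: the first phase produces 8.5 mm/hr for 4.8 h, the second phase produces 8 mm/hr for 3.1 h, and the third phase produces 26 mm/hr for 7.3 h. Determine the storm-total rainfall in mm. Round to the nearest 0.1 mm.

total ≈ 255.4 mm

Total = Σ Rᵢ Δtᵢ = 8.5 × 4.8 + 8 × 3.1 + 26 × 7.3
      = 40.8 + 24.8 + 189.8 = 255.4 mm.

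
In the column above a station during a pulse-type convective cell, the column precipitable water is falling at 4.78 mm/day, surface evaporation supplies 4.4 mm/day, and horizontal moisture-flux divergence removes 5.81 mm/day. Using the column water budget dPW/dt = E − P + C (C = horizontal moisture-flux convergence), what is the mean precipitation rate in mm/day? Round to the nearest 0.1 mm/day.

P ≈ 3.4 mm/day

dPW/dt = -4.78 mm/day.
P = E + C − dPW/dt = 4.4 + (-5.81) − (-4.78) = 3.4 mm/day.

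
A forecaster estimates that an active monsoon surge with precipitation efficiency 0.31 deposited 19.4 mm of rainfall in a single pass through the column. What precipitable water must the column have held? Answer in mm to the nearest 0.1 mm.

PW ≈ 62.6 mm

PW = rainfall / ε = 19.4 / 0.31 = 62.6 mm.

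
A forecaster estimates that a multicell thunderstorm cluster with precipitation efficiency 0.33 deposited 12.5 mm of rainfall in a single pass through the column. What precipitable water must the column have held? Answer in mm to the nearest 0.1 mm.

PW ≈ 37.9 mm

PW = rainfall / ε = 12.5 / 0.33 = 37.9 mm.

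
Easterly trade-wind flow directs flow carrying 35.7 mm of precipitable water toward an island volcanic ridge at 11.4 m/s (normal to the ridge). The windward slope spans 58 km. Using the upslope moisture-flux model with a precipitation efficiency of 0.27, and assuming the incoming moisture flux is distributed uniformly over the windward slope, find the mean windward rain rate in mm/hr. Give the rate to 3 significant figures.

R ≈ 6.82 mm/hr

Incoming column moisture flux per unit ridge length: F = V × PW = 11.4 × 35.7 = 406.98 mm·m/s.
Spread over the 58 km slope with efficiency ε = 0.27: R = ε·F/W = 0.27 × 406.98 / 58000 m = 1.895e-03 mm/s.
R = 1.895e-03 × 3600 = 6.82 mm/hr.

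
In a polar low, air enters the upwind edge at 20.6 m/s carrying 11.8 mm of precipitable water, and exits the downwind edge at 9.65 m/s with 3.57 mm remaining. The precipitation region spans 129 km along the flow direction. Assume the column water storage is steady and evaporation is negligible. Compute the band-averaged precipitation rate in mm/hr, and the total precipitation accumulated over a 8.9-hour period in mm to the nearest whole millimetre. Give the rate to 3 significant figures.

R ≈ 5.82 mm/hr; total ≈ 52 mm

Column moisture flux per unit crosswind length is F = V × PW.
Inflow: F_in = 20.6 × 11.8 = 243.08 mm·m/s
Outflow: F_out = 9.65 × 3.57 = 34.4505 mm·m/s
Steady-state rate R = (F_in − F_out)/L = (243.08 − 34.4505) / 129000 m = 1.617e-03 mm/s.
R = 1.617e-03 × 3600 = 5.82 mm/hr.
Over 8.9 h: total = 5.82 × 8.9 = 51.798 ≈ 52 mm.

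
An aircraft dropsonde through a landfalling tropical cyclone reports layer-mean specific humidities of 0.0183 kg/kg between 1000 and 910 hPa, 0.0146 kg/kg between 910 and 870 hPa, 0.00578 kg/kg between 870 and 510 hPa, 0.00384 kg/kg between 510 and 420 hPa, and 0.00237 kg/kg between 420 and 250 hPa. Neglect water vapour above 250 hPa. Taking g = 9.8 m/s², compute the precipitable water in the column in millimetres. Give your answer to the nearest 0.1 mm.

Precipitable water is the column-integrated vapour mass per unit area: PW = (1/g) Σ q̄ Δp, with q in kg/kg and Δp in Pa (1 kg/m² of water = 1 mm).
Layer 1000–910 hPa: Δp = 90 hPa = 9000 Pa, q̄ = 0.0183 kg/kg → 0.0183 × 9000 / 9.8 = 16.81 mm
Layer 910–870 hPa: Δp = 40 hPa = 4000 Pa, q̄ = 0.0146 kg/kg → 0.0146 × 4000 / 9.8 = 5.96 mm
Layer 870–510 hPa: Δp = 360 hPa = 36000 Pa, q̄ = 0.00578 kg/kg → 0.00578 × 36000 / 9.8 = 21.23 mm
Layer 510–420 hPa: Δp = 90 hPa = 9000 Pa, q̄ = 0.00384 kg/kg → 0.00384 × 9000 / 9.8 = 3.53 mm
Layer 420–250 hPa: Δp = 170 hPa = 17000 Pa, q̄ = 0.00237 kg/kg → 0.00237 × 17000 / 9.8 = 4.11 mm
PW = 16.81 + 5.96 + 21.23 + 3.53 + 4.11 = 51.64 ≈ 51.6 mm.

PW ≈ 51.6 mm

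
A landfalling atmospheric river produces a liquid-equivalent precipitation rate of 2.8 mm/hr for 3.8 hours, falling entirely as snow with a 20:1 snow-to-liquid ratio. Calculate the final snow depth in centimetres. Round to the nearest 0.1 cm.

snow depth ≈ 21.3 cm

Liquid-equivalent depth = 2.8 × 3.8 = 10.64 mm.
Snow depth = 10.64 mm × 20 = 212.8 mm = 21.3 cm.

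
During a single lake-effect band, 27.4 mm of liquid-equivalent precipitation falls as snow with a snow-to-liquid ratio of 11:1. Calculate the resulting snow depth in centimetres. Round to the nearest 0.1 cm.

snow depth ≈ 30.1 cm

Snow depth = liquid × ratio = 27.4 mm × 11 = 301.4 mm = 30.1 cm.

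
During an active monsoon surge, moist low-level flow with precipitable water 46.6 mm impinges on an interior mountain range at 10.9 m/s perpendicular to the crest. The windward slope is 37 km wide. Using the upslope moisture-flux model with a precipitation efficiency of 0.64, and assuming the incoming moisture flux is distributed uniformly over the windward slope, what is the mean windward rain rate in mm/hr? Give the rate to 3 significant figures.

R ≈ 31.6 mm/hr

Incoming column moisture flux per unit ridge length: F = V × PW = 10.9 × 46.6 = 507.94 mm·m/s.
Spread over the 37 km slope with efficiency ε = 0.64: R = ε·F/W = 0.64 × 507.94 / 37000 m = 8.786e-03 mm/s.
R = 8.786e-03 × 3600 = 31.6 mm/hr.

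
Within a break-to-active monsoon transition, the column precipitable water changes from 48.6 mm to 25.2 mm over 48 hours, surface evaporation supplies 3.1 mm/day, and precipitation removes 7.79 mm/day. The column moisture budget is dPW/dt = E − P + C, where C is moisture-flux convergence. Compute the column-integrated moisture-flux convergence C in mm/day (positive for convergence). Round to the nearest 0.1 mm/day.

C ≈ -7.0 mm/day

dPW/dt = (25.2 − 48.6) mm / (48/24 day) = -11.700 mm/day.
C = dPW/dt − E + P = (-11.700) − 3.1 + 7.79 = -7.0 mm/day.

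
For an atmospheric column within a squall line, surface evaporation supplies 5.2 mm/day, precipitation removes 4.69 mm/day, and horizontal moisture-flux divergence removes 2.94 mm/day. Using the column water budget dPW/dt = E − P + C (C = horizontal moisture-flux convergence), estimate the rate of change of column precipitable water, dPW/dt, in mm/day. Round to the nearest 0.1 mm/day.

dPW/dt = E − P + C = 5.2 − 4.69 + (-2.94) = -2.4 mm/day.

dPW/dt ≈ -2.4 mm/day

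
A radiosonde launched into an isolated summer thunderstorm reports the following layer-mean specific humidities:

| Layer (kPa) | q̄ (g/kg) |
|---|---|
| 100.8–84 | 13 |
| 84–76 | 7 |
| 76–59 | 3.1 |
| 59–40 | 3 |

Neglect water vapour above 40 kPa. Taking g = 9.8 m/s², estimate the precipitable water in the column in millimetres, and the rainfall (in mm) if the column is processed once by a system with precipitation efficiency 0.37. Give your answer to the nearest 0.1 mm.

Precipitable water is the column-integrated vapour mass per unit area: PW = (1/g) Σ q̄ Δp, with q in kg/kg and Δp in Pa (1 kg/m² of water = 1 mm).
Layer 100.8–84 kPa: Δp = 168 hPa = 16800 Pa, q̄ = 0.013 kg/kg → 0.013 × 16800 / 9.8 = 22.29 mm
Layer 84–76 kPa: Δp = 80 hPa = 8000 Pa, q̄ = 0.007 kg/kg → 0.007 × 8000 / 9.8 = 5.71 mm
Layer 76–59 kPa: Δp = 170 hPa = 17000 Pa, q̄ = 0.0031 kg/kg → 0.0031 × 17000 / 9.8 = 5.38 mm
Layer 59–40 kPa: Δp = 190 hPa = 19000 Pa, q̄ = 0.003 kg/kg → 0.003 × 19000 / 9.8 = 5.82 mm
PW = 22.29 + 5.71 + 5.38 + 5.82 = 39.20 ≈ 39.2 mm.
Rainfall = ε × PW = 0.37 × 39.2 = 14.5 mm.

PW ≈ 39.2 mm; rainfall ≈ 14.5 mm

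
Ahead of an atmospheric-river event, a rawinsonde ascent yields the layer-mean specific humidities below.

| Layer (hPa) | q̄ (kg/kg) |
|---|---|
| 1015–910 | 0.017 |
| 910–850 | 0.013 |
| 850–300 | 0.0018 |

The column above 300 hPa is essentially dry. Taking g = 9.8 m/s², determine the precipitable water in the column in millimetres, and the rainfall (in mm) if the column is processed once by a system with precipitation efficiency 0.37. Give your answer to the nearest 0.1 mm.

Precipitable water is the column-integrated vapour mass per unit area: PW = (1/g) Σ q̄ Δp, with q in kg/kg and Δp in Pa (1 kg/m² of water = 1 mm).
Layer 1015–910 hPa: Δp = 105 hPa = 10500 Pa, q̄ = 0.017 kg/kg → 0.017 × 10500 / 9.8 = 18.21 mm
Layer 910–850 hPa: Δp = 60 hPa = 6000 Pa, q̄ = 0.013 kg/kg → 0.013 × 6000 / 9.8 = 7.96 mm
Layer 850–300 hPa: Δp = 550 hPa = 55000 Pa, q̄ = 0.0018 kg/kg → 0.0018 × 55000 / 9.8 = 10.10 mm
PW = 18.21 + 7.96 + 10.10 = 36.27 ≈ 36.3 mm.
Rainfall = ε × PW = 0.37 × 36.3 = 13.4 mm.

PW ≈ 36.3 mm; rainfall ≈ 13.4 mm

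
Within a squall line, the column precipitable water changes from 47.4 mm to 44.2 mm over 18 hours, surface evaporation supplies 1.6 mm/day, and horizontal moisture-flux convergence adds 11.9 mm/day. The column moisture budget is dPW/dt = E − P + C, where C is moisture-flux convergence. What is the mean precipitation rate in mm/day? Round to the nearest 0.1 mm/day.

dPW/dt = (44.2 − 47.4) mm / (18/24 day) = -4.267 mm/day.
P = E + C − dPW/dt = 1.6 + (11.9) − (-4.267) = 17.8 mm/day.

P ≈ 17.8 mm/day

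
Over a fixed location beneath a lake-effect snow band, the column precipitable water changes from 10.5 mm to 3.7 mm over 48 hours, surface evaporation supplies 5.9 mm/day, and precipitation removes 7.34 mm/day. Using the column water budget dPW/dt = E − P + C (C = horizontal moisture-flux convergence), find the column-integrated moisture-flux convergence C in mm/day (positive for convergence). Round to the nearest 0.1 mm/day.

C ≈ -2.0 mm/day

dPW/dt = (3.7 − 10.5) mm / (48/24 day) = -3.400 mm/day.
C = dPW/dt − E + P = (-3.400) − 5.9 + 7.34 = -2.0 mm/day.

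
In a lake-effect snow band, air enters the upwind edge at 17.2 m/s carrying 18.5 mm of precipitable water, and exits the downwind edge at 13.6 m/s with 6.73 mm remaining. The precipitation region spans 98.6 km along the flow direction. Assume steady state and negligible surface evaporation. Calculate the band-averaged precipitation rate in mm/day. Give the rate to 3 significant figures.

R ≈ 199 mm/day

Column moisture flux per unit crosswind length is F = V × PW.
Inflow: F_in = 17.2 × 18.5 = 318.2 mm·m/s
Outflow: F_out = 13.6 × 6.73 = 91.528 mm·m/s
Steady-state rate R = (F_in − F_out)/L = (318.2 − 91.528) / 98600 m = 2.299e-03 mm/s.
R = 2.299e-03 × 3600 × 24 = 199 mm/day.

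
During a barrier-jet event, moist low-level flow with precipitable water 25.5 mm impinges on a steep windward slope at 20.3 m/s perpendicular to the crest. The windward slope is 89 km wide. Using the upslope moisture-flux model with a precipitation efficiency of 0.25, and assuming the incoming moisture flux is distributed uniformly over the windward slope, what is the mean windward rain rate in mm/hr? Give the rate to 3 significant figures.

R ≈ 5.23 mm/hr

Incoming column moisture flux per unit ridge length: F = V × PW = 20.3 × 25.5 = 517.65 mm·m/s.
Spread over the 89 km slope with efficiency ε = 0.25: R = ε·F/W = 0.25 × 517.65 / 89000 m = 1.454e-03 mm/s.
R = 1.454e-03 × 3600 = 5.23 mm/hr.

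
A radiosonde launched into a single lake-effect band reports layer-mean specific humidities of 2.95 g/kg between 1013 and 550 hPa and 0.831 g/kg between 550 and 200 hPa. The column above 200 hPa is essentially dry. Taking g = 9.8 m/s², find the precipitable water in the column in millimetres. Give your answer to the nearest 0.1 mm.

PW ≈ 16.9 mm

Precipitable water is the column-integrated vapour mass per unit area: PW = (1/g) Σ q̄ Δp, with q in kg/kg and Δp in Pa (1 kg/m² of water = 1 mm).
Layer 1013–550 hPa: Δp = 463 hPa = 46300 Pa, q̄ = 0.00295 kg/kg → 0.00295 × 46300 / 9.8 = 13.94 mm
Layer 550–200 hPa: Δp = 350 hPa = 35000 Pa, q̄ = 0.000831 kg/kg → 0.000831 × 35000 / 9.8 = 2.97 mm
PW = 13.94 + 2.97 = 16.91 ≈ 16.9 mm.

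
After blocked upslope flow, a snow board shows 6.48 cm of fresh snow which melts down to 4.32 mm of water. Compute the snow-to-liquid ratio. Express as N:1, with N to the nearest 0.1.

ratio ≈ 15.0

Ratio = snow depth / SWE = 64.8 mm / 4.32 mm = 15.0, i.e. 15.0:1.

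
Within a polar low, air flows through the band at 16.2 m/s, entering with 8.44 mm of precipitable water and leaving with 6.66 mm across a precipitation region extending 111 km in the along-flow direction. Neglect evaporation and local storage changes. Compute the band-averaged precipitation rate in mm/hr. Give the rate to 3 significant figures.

Column moisture flux per unit crosswind length is F = V × PW.
Inflow: F_in = 16.2 × 8.44 = 136.728 mm·m/s
Outflow: F_out = 16.2 × 6.66 = 107.892 mm·m/s
Steady-state rate R = (F_in − F_out)/L = (136.728 − 107.892) / 111000 m = 2.598e-04 mm/s.
R = 2.598e-04 × 3600 = 0.935 mm/hr.

R ≈ 0.935 mm/hr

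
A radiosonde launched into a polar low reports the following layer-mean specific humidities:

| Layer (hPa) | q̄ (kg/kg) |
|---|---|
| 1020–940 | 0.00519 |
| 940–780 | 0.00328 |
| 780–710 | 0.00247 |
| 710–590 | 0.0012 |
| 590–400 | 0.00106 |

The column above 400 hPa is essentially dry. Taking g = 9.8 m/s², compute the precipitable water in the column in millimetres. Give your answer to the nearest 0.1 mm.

PW ≈ 14.9 mm

Precipitable water is the column-integrated vapour mass per unit area: PW = (1/g) Σ q̄ Δp, with q in kg/kg and Δp in Pa (1 kg/m² of water = 1 mm).
Layer 1020–940 hPa: Δp = 80 hPa = 8000 Pa, q̄ = 0.00519 kg/kg → 0.00519 × 8000 / 9.8 = 4.24 mm
Layer 940–780 hPa: Δp = 160 hPa = 16000 Pa, q̄ = 0.00328 kg/kg → 0.00328 × 16000 / 9.8 = 5.36 mm
Layer 780–710 hPa: Δp = 70 hPa = 7000 Pa, q̄ = 0.00247 kg/kg → 0.00247 × 7000 / 9.8 = 1.76 mm
Layer 710–590 hPa: Δp = 120 hPa = 12000 Pa, q̄ = 0.0012 kg/kg → 0.0012 × 12000 / 9.8 = 1.47 mm
Layer 590–400 hPa: Δp = 190 hPa = 19000 Pa, q̄ = 0.00106 kg/kg → 0.00106 × 19000 / 9.8 = 2.06 mm
PW = 4.24 + 5.36 + 1.76 + 1.47 + 2.06 = 14.89 ≈ 14.9 mm.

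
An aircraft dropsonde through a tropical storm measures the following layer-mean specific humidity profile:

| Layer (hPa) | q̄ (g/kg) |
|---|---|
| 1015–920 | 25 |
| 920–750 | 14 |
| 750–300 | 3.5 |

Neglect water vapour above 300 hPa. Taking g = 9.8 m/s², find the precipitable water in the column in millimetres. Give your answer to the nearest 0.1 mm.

PW ≈ 64.6 mm

Precipitable water is the column-integrated vapour mass per unit area: PW = (1/g) Σ q̄ Δp, with q in kg/kg and Δp in Pa (1 kg/m² of water = 1 mm).
Layer 1015–920 hPa: Δp = 95 hPa = 9500 Pa, q̄ = 0.025 kg/kg → 0.025 × 9500 / 9.8 = 24.23 mm
Layer 920–750 hPa: Δp = 170 hPa = 17000 Pa, q̄ = 0.014 kg/kg → 0.014 × 17000 / 9.8 = 24.29 mm
Layer 750–300 hPa: Δp = 450 hPa = 45000 Pa, q̄ = 0.0035 kg/kg → 0.0035 × 45000 / 9.8 = 16.07 mm
PW = 24.23 + 24.29 + 16.07 = 64.59 ≈ 64.6 mm.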